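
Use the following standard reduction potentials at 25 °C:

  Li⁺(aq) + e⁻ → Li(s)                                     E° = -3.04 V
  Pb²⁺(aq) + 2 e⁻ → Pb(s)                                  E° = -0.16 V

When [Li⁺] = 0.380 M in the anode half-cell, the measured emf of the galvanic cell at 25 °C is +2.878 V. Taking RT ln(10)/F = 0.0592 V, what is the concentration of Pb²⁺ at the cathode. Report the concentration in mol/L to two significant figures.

0.12 M

Pb²⁺/Pb is the cathode, Li⁺/Li the anode: E°cell = +2.88 V, n = 2.
Overall reaction: Pb²⁺(aq) + 2 Li(s) → Pb(s) + 2 Li⁺(aq); Q = [Li⁺]^2/[Pb²⁺]^1.
From E = E° − (0.0592/n) log Q: log Q = (E° − E)·n/0.0592 = (+2.88 − (+2.878))·2/0.0592 = 0.0676.
So 1·log[Pb²⁺] = 2·log(0.38) − log Q = -0.8404 − (0.0676) = -0.9080; [Pb²⁺] = 10^(-0.9080) ≈ 0.12 M.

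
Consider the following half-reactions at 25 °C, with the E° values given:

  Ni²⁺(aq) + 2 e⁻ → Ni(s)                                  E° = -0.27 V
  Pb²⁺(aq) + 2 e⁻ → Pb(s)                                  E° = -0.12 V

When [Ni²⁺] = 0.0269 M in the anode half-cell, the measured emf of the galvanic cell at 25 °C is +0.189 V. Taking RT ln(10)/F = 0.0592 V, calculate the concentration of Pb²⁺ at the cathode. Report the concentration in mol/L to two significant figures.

Pb²⁺/Pb is the cathode, Ni²⁺/Ni the anode: E°cell = +0.15 V, n = 2.
Overall reaction: Pb²⁺(aq) + Ni(s) → Pb(s) + Ni²⁺(aq); Q = [Ni²⁺]^1/[Pb²⁺]^1.
From E = E° − (0.0592/n) log Q: log Q = (E° − E)·n/0.0592 = (+0.15 − (+0.189))·2/0.0592 = -1.3176.
So 1·log[Pb²⁺] = 1·log(0.0269) − log Q = -1.5702 − (-1.3176) = -0.2526; [Pb²⁺] = 10^(-0.2526) ≈ 0.56 M.

0.56 M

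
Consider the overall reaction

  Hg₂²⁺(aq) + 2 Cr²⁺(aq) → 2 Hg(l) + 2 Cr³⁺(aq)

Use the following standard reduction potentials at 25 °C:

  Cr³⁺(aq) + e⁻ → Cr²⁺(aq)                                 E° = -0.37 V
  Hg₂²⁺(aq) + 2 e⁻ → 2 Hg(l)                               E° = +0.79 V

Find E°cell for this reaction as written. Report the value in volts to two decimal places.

The Hg₂²⁺/Hg couple has the higher reduction potential, so it is the cathode; Cr³⁺/Cr²⁺ is oxidised at the anode.
E°cell = E°(cathode) − E°(anode) = (+0.79) − (-0.37) = +1.16 V.

+1.16 V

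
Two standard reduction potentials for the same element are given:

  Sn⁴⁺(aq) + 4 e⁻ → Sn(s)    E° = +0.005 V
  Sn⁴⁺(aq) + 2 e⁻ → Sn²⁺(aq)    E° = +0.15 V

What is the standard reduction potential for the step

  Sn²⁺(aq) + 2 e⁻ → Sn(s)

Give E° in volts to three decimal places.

Sequential free energies add, so n₃E°₃ = n₁E°₁ + n₂E°₂.
With n₃ = 4, and the known step contributing 2×(+0.15) V, the unknown satisfies 2·E° = 4×(+0.005) − 2×(+0.15) = -0.280.
E° = -0.280 / 2 = -0.140 V.

-0.140 V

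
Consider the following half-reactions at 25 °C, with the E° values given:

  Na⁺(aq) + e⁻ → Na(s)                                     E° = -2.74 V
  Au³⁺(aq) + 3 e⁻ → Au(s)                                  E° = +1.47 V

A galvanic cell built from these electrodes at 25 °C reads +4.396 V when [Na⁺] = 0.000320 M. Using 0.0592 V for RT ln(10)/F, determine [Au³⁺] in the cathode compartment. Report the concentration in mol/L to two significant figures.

Au³⁺/Au is the cathode, Na⁺/Na the anode: E°cell = +4.21 V, n = 3.
Overall reaction: Au³⁺(aq) + 3 Na(s) → Au(s) + 3 Na⁺(aq); Q = [Na⁺]^3/[Au³⁺]^1.
From E = E° − (0.0592/n) log Q: log Q = (E° − E)·n/0.0592 = (+4.21 − (+4.396))·3/0.0592 = -9.4257.
So 1·log[Au³⁺] = 3·log(0.00032) − log Q = -10.4846 − (-9.4257) = -1.0589; [Au³⁺] = 10^(-1.0589) ≈ 0.087 M.

0.087 M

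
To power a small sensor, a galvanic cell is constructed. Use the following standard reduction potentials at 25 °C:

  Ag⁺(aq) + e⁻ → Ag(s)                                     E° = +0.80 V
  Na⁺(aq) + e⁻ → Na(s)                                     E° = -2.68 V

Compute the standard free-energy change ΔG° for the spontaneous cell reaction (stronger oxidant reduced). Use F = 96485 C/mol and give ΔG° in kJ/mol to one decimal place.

Ag⁺/Ag (E° = +0.80 V) is the cathode; Na⁺/Na (E° = -2.68 V) is the anode, so E°cell = +3.48 V.
Balancing electrons gives n = 1 (lcm of 1 and 1).
ΔG° = −nFE° = −(1)(96485)(+3.48) = -335,768 J = -335.8 kJ/mol.

-335.8 kJ/mol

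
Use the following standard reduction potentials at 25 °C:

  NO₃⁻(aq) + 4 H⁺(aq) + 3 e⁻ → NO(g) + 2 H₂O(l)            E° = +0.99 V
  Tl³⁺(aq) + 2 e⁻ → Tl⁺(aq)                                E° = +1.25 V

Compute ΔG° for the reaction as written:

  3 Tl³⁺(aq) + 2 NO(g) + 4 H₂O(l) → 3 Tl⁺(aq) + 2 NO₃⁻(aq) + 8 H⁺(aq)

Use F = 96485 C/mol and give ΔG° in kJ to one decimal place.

As written, Tl³⁺/Tl⁺ is reduced (cathode) and NO₃⁻/NO is oxidised (anode), so E°cell = (+1.25) − (+0.99) = +0.26 V.
Balancing electrons gives n = 6.
ΔG° = −nFE° = −(6)(96485)(+0.26) = -150,517 J = -150.5 kJ.

-150.5 kJ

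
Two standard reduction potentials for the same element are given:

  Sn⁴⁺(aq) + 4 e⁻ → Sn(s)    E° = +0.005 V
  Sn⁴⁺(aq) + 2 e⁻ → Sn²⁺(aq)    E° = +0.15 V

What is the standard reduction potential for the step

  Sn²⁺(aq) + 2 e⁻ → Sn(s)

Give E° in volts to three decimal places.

-0.140 V

Sequential free energies add, so n₃E°₃ = n₁E°₁ + n₂E°₂.
With n₃ = 4, and the known step contributing 2×(+0.15) V, the unknown satisfies 2·E° = 4×(+0.005) − 2×(+0.15) = -0.280.
E° = -0.280 / 2 = -0.140 V.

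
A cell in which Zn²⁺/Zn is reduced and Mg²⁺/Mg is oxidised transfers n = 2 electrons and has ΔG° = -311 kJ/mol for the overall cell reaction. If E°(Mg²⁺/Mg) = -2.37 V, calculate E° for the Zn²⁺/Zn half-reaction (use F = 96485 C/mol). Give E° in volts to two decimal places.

-0.76 V

E°cell = −ΔG°/(nF) = −(-311×10³)/((2)(96485)) = +1.612 V.
Since Zn²⁺/Zn is the cathode and Mg²⁺/Mg the anode, E°cell = E°(Zn²⁺/Zn) − E°(Mg²⁺/Mg).
So E°(Zn²⁺/Zn) = E°cell + E°(Mg²⁺/Mg) = +1.612 + (-2.37) = -0.76 V.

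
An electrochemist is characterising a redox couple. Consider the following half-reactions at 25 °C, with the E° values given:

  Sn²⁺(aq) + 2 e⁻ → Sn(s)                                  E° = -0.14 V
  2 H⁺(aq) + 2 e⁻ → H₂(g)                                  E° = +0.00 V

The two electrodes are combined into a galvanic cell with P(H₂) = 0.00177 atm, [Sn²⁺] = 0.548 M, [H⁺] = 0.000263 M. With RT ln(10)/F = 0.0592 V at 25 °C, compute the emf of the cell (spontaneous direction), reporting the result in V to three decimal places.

H⁺/H₂ is the cathode (higher E°), Sn²⁺/Sn the anode: E°cell = +0.00 − (-0.14) = +0.14 V, n = 2.
Overall: 2 H⁺(aq) + Sn(s) → H₂(g) + Sn²⁺(aq)
Q = P(H₂)·[Sn²⁺] / ([H⁺]^2); log Q = 4.147.
E = E° − (0.0592/n) log Q = +0.14 − (0.0592/2)(4.147) = +0.017 V.

+0.017 V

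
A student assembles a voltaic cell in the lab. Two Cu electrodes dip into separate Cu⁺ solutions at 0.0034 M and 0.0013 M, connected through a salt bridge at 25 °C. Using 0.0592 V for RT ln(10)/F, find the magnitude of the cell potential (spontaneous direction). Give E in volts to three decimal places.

For a concentration cell E°cell = 0. The 0.0034 M side is the cathode (reduction is favoured where [Cu⁺] is higher).
With n = 1, E = −(0.0592/1) log([Cu⁺]ₐₙ/[Cu⁺]꜀ₐₜ) = −(0.0592/1) log(0.0013/0.0034) = −(0.0592/1)(-0.418) = +0.025 V.

+0.025 V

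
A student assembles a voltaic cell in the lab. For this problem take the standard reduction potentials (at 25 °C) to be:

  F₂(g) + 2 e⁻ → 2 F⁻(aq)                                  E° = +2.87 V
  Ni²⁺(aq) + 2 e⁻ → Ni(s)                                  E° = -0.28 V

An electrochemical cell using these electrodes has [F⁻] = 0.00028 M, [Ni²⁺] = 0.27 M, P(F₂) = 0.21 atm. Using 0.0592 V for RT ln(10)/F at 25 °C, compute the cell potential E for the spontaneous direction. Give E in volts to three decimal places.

+3.357 V

F₂/F⁻ is the cathode (higher E°), Ni²⁺/Ni the anode: E°cell = +2.87 − (-0.28) = +3.15 V, n = 2.
Overall: F₂(g) + Ni(s) → 2 F⁻(aq) + Ni²⁺(aq)
Q = [F⁻]^2·[Ni²⁺] / (P(F₂)); log Q = -6.997.
E = E° − (0.0592/n) log Q = +3.15 − (0.0592/2)(-6.997) = +3.357 V.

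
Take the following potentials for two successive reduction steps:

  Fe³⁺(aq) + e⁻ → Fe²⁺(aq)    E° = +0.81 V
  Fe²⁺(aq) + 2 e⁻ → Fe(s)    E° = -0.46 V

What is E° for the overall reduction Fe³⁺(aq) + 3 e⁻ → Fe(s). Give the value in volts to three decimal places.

-0.037 V

Standard free energies of sequential steps add: ΔG°₃ = ΔG°₁ + ΔG°₂, so n₃E°₃ = n₁E°₁ + n₂E°₂.
E°₃ = (1×+0.81 + 2×-0.46) / 3 = (-0.110) / 3 = -0.037 V.
E° values themselves are not directly additive — weighting by electron count is essential.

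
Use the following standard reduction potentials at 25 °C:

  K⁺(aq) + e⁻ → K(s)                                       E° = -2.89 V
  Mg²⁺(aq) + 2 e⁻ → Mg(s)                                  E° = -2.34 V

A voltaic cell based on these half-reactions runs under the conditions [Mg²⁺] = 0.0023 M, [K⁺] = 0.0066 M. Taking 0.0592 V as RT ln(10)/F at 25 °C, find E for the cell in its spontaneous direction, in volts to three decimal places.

Mg²⁺/Mg is the cathode (higher E°), K⁺/K the anode: E°cell = -2.34 − (-2.89) = +0.55 V, n = 2.
Overall: Mg²⁺(aq) + 2 K(s) → Mg(s) + 2 K⁺(aq)
Q = [K⁺]^2 / ([Mg²⁺]); log Q = -1.723.
E = E° − (0.0592/n) log Q = +0.55 − (0.0592/2)(-1.723) = +0.601 V.

+0.601 V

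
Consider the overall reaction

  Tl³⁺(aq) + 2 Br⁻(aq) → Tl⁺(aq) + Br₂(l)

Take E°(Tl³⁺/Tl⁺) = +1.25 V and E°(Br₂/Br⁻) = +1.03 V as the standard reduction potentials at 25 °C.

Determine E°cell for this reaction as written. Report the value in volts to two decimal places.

+0.22 V

The Tl³⁺/Tl⁺ couple has the higher reduction potential, so it is the cathode; Br₂/Br⁻ is oxidised at the anode.
E°cell = E°(cathode) − E°(anode) = (+1.25) − (+1.03) = +0.22 V.
Since E°cell > 0, the reaction is spontaneous under standard conditions.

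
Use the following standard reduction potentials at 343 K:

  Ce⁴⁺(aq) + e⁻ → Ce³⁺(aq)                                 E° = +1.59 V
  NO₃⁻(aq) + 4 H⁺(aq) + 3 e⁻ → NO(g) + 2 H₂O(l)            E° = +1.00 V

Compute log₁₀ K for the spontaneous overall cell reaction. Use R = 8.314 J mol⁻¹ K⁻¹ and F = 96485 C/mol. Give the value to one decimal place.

26.0

Cathode: Ce⁴⁺/Ce³⁺; anode: NO₃⁻/NO. E°cell = (+1.59) − (+1.00) = +0.59 V, with n = 3.
ΔG° = −nFE° = −RT ln K, so ln K = nFE°/(RT) = (3)(96485)(+0.59) / ((8.314)(343)) = 59.886.
log₁₀ K = 59.886 / ln 10 = 26.0.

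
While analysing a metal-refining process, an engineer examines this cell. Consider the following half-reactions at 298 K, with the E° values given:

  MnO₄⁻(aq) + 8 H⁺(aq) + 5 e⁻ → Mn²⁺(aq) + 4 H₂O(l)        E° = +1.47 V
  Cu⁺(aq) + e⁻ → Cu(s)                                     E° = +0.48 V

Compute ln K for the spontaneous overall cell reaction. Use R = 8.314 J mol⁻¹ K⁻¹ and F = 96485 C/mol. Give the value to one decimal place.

192.8

Cathode: MnO₄⁻/Mn²⁺; anode: Cu⁺/Cu. E°cell = (+1.47) − (+0.48) = +0.99 V, with n = 5.
ΔG° = −nFE° = −RT ln K, so ln K = nFE°/(RT) = (5)(96485)(+0.99) / ((8.314)(298)) = 192.770.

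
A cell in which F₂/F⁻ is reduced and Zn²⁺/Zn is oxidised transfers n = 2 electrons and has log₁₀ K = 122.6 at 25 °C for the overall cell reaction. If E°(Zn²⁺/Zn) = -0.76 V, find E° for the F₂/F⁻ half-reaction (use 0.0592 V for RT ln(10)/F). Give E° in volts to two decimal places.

E°cell = (0.0592/n)·log K = (0.0592/2)(122.6) = +3.629 V.
Since F₂/F⁻ is the cathode and Zn²⁺/Zn the anode, E°cell = E°(F₂/F⁻) − E°(Zn²⁺/Zn).
So E°(F₂/F⁻) = E°cell + E°(Zn²⁺/Zn) = +3.629 + (-0.76) = +2.87 V.

+2.87 V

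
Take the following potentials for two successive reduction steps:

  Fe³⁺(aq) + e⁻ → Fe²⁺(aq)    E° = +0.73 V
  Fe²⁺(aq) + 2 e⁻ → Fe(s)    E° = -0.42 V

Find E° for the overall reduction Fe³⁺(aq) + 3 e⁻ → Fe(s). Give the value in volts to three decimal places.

Standard free energies of sequential steps add: ΔG°₃ = ΔG°₁ + ΔG°₂, so n₃E°₃ = n₁E°₁ + n₂E°₂.
E°₃ = (1×+0.73 + 2×-0.42) / 3 = (-0.110) / 3 = -0.037 V.

-0.037 V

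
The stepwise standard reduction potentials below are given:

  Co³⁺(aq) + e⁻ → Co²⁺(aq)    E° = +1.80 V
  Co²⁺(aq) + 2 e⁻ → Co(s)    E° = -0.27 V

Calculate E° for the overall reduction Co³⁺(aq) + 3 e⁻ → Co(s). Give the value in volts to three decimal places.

Standard free energies of sequential steps add: ΔG°₃ = ΔG°₁ + ΔG°₂, so n₃E°₃ = n₁E°₁ + n₂E°₂.
E°₃ = (1×+1.80 + 2×-0.27) / 3 = (+1.260) / 3 = +0.420 V.
E° values themselves are not directly additive — weighting by electron count is essential.

+0.420 V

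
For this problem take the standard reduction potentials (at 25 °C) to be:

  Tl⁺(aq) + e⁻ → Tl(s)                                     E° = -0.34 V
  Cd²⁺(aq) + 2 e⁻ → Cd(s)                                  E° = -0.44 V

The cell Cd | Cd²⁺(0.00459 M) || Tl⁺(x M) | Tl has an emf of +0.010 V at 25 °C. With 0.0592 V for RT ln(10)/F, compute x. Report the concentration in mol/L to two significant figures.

Tl⁺/Tl is the cathode, Cd²⁺/Cd the anode: E°cell = +0.10 V, n = 2.
Overall reaction: 2 Tl⁺(aq) + Cd(s) → 2 Tl(s) + Cd²⁺(aq); Q = [Cd²⁺]^1/[Tl⁺]^2.
From E = E° − (0.0592/n) log Q: log Q = (E° − E)·n/0.0592 = (+0.10 − (+0.010))·2/0.0592 = 3.0405.
So 2·log[Tl⁺] = 1·log(0.00459) − log Q = -2.3382 − (3.0405) = -5.3787; log[Tl⁺] = -5.3787 / 2 = -2.6894; [Tl⁺] = 10^(-2.6894) ≈ 0.0020 M.

0.0020 M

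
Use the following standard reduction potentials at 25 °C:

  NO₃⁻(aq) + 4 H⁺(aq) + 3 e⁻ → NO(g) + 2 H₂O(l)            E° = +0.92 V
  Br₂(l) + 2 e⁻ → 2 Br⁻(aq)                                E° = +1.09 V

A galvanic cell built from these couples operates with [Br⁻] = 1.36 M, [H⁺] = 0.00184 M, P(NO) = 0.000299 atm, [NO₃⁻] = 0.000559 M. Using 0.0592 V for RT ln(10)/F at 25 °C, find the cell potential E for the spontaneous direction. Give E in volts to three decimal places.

+0.373 V

Br₂/Br⁻ is the cathode (higher E°), NO₃⁻/NO the anode: E°cell = +1.09 − (+0.92) = +0.17 V, n = 6.
Overall: 3 Br₂(l) + 2 NO(g) + 4 H₂O(l) → 6 Br⁻(aq) + 2 NO₃⁻(aq) + 8 H⁺(aq)
Q = [Br⁻]^6·[NO₃⁻]^2·[H⁺]^8 / (P(NO)^2); log Q = -20.537.
E = E° − (0.0592/n) log Q = +0.17 − (0.0592/6)(-20.537) = +0.373 V.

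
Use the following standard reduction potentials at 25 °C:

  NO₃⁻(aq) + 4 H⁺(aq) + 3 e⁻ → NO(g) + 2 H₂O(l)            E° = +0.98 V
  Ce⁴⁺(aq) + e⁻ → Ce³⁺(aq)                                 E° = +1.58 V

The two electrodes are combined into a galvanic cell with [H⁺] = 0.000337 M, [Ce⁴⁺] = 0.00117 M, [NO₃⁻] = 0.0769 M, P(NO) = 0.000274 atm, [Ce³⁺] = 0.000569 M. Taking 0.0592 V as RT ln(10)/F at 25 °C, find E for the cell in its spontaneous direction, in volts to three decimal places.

Ce⁴⁺/Ce³⁺ is the cathode (higher E°), NO₃⁻/NO the anode: E°cell = +1.58 − (+0.98) = +0.60 V, n = 3.
Overall: 3 Ce⁴⁺(aq) + NO(g) + 2 H₂O(l) → 3 Ce³⁺(aq) + NO₃⁻(aq) + 4 H⁺(aq)
Q = [Ce³⁺]^3·[NO₃⁻]·[H⁺]^4 / ([Ce⁴⁺]^3·P(NO)); log Q = -12.381.
E = E° − (0.0592/n) log Q = +0.60 − (0.0592/3)(-12.381) = +0.844 V.

+0.844 V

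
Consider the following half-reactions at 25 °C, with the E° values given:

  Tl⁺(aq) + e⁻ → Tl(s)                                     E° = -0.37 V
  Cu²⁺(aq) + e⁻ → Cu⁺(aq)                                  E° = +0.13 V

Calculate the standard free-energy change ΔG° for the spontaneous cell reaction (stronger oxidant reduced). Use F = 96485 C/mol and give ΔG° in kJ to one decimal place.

-48.2 kJ

Cu²⁺/Cu⁺ (E° = +0.13 V) is the cathode; Tl⁺/Tl (E° = -0.37 V) is the anode, so E°cell = +0.50 V.
Balancing electrons gives n = 1 (lcm of 1 and 1).
ΔG° = −nFE° = −(1)(96485)(+0.50) = -48,242 J = -48.2 kJ.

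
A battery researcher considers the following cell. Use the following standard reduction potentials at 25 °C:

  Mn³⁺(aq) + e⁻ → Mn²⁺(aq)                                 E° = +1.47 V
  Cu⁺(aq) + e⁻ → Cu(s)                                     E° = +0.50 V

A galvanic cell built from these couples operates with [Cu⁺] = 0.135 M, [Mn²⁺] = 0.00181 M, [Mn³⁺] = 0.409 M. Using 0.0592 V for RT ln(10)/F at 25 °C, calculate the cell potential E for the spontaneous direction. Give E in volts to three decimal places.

+1.161 V

Mn³⁺/Mn²⁺ is the cathode (higher E°), Cu⁺/Cu the anode: E°cell = +1.47 − (+0.50) = +0.97 V, n = 1.
Overall: Mn³⁺(aq) + Cu(s) → Mn²⁺(aq) + Cu⁺(aq)
Q = [Mn²⁺]·[Cu⁺] / ([Mn³⁺]); log Q = -3.224.
E = E° − (0.0592/n) log Q = +0.97 − (0.0592/1)(-3.224) = +1.161 V.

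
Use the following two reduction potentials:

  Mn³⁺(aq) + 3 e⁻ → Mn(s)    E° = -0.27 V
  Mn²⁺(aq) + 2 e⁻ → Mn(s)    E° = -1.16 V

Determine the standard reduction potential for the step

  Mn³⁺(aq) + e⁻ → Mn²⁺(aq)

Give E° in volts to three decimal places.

Sequential free energies add, so n₃E°₃ = n₁E°₁ + n₂E°₂.
With n₃ = 3, and the known step contributing 2×(-1.16) V, the unknown satisfies 1·E° = 3×(-0.27) − 2×(-1.16) = +1.510.
E° = +1.510 / 1 = +1.510 V.

+1.510 V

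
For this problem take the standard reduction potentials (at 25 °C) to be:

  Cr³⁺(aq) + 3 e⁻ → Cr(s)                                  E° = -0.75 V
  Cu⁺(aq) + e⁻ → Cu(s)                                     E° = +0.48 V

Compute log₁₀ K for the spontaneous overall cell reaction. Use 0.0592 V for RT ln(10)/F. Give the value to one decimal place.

62.3

Cathode: Cu⁺/Cu; anode: Cr³⁺/Cr. E°cell = +1.23 V, n = 3.
log K = nE°cell / 0.0592 = (3)(+1.23) / 0.0592 = 62.3.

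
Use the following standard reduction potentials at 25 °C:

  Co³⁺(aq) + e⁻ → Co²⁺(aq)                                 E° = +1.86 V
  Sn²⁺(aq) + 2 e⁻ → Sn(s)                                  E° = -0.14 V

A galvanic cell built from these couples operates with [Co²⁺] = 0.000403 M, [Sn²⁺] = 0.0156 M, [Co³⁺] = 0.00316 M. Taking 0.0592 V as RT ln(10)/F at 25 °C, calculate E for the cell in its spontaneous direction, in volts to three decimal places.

Co³⁺/Co²⁺ is the cathode (higher E°), Sn²⁺/Sn the anode: E°cell = +1.86 − (-0.14) = +2.00 V, n = 2.
Overall: 2 Co³⁺(aq) + Sn(s) → 2 Co²⁺(aq) + Sn²⁺(aq)
Q = [Co²⁺]^2·[Sn²⁺] / ([Co³⁺]^2); log Q = -3.596.
E = E° − (0.0592/n) log Q = +2.00 − (0.0592/2)(-3.596) = +2.106 V.

+2.106 V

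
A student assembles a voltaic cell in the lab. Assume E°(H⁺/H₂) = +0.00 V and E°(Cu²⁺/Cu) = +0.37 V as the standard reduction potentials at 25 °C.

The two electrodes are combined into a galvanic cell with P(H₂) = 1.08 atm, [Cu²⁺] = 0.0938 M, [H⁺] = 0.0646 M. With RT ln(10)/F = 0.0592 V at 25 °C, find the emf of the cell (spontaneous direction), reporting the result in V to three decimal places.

+0.411 V

Cu²⁺/Cu is the cathode (higher E°), H⁺/H₂ the anode: E°cell = +0.37 − (+0.00) = +0.37 V, n = 2.
Overall: Cu²⁺(aq) + H₂(g) → Cu(s) + 2 H⁺(aq)
Q = [H⁺]^2 / ([Cu²⁺]·P(H₂)); log Q = -1.385.
E = E° − (0.0592/n) log Q = +0.37 − (0.0592/2)(-1.385) = +0.411 V.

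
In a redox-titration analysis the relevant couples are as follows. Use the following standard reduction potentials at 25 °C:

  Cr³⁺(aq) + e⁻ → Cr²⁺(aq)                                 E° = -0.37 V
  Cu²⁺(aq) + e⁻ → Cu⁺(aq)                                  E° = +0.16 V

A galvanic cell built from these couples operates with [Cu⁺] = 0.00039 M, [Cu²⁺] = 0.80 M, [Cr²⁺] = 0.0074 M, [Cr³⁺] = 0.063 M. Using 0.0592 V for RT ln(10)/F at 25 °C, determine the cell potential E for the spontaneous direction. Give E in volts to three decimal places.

+0.671 V

Cu²⁺/Cu⁺ is the cathode (higher E°), Cr³⁺/Cr²⁺ the anode: E°cell = +0.16 − (-0.37) = +0.53 V, n = 1.
Overall: Cu²⁺(aq) + Cr²⁺(aq) → Cu⁺(aq) + Cr³⁺(aq)
Q = [Cu⁺]·[Cr³⁺] / ([Cu²⁺]·[Cr²⁺]); log Q = -2.382.
E = E° − (0.0592/n) log Q = +0.53 − (0.0592/1)(-2.382) = +0.671 V.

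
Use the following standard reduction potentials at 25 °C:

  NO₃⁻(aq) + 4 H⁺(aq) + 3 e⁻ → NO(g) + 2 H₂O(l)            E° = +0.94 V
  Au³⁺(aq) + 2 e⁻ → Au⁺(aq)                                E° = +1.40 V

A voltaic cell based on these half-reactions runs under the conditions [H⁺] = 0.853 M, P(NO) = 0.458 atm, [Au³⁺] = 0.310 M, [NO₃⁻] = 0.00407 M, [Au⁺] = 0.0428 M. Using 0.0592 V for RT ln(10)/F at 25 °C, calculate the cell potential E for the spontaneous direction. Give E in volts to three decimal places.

+0.531 V

Au³⁺/Au⁺ is the cathode (higher E°), NO₃⁻/NO the anode: E°cell = +1.40 − (+0.94) = +0.46 V, n = 6.
Overall: 3 Au³⁺(aq) + 2 NO(g) + 4 H₂O(l) → 3 Au⁺(aq) + 2 NO₃⁻(aq) + 8 H⁺(aq)
Q = [Au⁺]^3·[NO₃⁻]^2·[H⁺]^8 / ([Au³⁺]^3·P(NO)^2); log Q = -7.235.
E = E° − (0.0592/n) log Q = +0.46 − (0.0592/6)(-7.235) = +0.531 V.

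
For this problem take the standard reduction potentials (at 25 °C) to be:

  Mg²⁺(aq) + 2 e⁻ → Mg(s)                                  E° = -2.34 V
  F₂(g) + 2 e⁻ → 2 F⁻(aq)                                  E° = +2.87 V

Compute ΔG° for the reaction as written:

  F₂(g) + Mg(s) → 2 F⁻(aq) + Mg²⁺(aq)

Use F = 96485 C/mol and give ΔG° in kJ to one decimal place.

-1005.4 kJ

As written, F₂/F⁻ is reduced (cathode) and Mg²⁺/Mg is oxidised (anode), so E°cell = (+2.87) − (-2.34) = +5.21 V.
Balancing electrons gives n = 2.
ΔG° = −nFE° = −(2)(96485)(+5.21) = -1,005,374 J = -1005.4 kJ.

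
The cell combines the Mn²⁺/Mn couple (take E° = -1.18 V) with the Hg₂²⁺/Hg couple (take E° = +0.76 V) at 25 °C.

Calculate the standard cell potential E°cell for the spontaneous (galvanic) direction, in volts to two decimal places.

The Hg₂²⁺/Hg couple has the higher reduction potential, so it is the cathode; Mn²⁺/Mn is oxidised at the anode.
E°cell = E°(cathode) − E°(anode) = (+0.76) − (-1.18) = +1.94 V.

+1.94 V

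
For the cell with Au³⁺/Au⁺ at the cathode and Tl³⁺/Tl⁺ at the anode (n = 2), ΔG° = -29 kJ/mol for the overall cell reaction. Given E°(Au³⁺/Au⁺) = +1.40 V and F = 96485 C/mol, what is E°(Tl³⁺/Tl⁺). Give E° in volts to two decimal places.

+1.25 V

E°cell = −ΔG°/(nF) = −(-29×10³)/((2)(96485)) = +0.150 V.
Since Au³⁺/Au⁺ is the cathode and Tl³⁺/Tl⁺ the anode, E°cell = E°(Au³⁺/Au⁺) − E°(Tl³⁺/Tl⁺).
So E°(Tl³⁺/Tl⁺) = E°(Au³⁺/Au⁺) − E°cell = (+1.40) − (+0.150) = +1.25 V.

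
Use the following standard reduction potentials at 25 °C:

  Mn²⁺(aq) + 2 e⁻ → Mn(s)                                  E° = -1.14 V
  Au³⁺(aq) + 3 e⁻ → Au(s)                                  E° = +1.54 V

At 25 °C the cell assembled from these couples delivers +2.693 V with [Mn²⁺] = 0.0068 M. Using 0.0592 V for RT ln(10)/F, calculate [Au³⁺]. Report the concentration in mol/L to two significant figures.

Au³⁺/Au is the cathode, Mn²⁺/Mn the anode: E°cell = +2.68 V, n = 6.
Overall reaction: 2 Au³⁺(aq) + 3 Mn(s) → 2 Au(s) + 3 Mn²⁺(aq); Q = [Mn²⁺]^3/[Au³⁺]^2.
From E = E° − (0.0592/n) log Q: log Q = (E° − E)·n/0.0592 = (+2.68 − (+2.693))·6/0.0592 = -1.3176.
So 2·log[Au³⁺] = 3·log(0.0068) − log Q = -6.5025 − (-1.3176) = -5.1849; log[Au³⁺] = -5.1849 / 2 = -2.5924; [Au³⁺] = 10^(-2.5924) ≈ 0.0026 M.

0.0026 M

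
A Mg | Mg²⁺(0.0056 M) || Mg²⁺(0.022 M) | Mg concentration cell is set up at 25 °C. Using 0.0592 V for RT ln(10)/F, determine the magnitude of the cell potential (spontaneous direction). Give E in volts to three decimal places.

For a concentration cell E°cell = 0. The 0.022 M side is the cathode (reduction is favoured where [Mg²⁺] is higher).
With n = 2, E = −(0.0592/2) log([Mg²⁺]ₐₙ/[Mg²⁺]꜀ₐₜ) = −(0.0592/2) log(0.0056/0.022) = −(0.0592/2)(-0.594) = +0.018 V.

+0.018 V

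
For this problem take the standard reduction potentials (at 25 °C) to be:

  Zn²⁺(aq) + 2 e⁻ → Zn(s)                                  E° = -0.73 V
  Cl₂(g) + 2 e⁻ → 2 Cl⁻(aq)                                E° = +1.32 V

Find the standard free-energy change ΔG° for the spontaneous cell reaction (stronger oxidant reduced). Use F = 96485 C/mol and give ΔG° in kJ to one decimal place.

-395.6 kJ

Cl₂/Cl⁻ (E° = +1.32 V) is the cathode; Zn²⁺/Zn (E° = -0.73 V) is the anode, so E°cell = +2.05 V.
Balancing electrons gives n = 2 (lcm of 2 and 2).
ΔG° = −nFE° = −(2)(96485)(+2.05) = -395,588 J = -395.6 kJ.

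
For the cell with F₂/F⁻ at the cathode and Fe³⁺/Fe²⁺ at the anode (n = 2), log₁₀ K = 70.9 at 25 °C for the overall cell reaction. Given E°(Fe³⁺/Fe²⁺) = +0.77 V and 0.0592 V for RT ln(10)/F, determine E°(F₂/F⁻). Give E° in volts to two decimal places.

+2.87 V

E°cell = (0.0592/n)·log K = (0.0592/2)(70.9) = +2.099 V.
Since F₂/F⁻ is the cathode and Fe³⁺/Fe²⁺ the anode, E°cell = E°(F₂/F⁻) − E°(Fe³⁺/Fe²⁺).
So E°(F₂/F⁻) = E°cell + E°(Fe³⁺/Fe²⁺) = +2.099 + (+0.77) = +2.87 V.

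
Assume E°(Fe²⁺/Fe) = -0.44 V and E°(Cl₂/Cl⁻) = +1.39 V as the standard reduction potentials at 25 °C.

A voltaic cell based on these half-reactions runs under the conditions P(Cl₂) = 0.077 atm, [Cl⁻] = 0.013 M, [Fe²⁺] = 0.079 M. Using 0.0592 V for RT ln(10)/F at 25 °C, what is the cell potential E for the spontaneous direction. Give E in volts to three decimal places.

Cl₂/Cl⁻ is the cathode (higher E°), Fe²⁺/Fe the anode: E°cell = +1.39 − (-0.44) = +1.83 V, n = 2.
Overall: Cl₂(g) + Fe(s) → 2 Cl⁻(aq) + Fe²⁺(aq)
Q = [Cl⁻]^2·[Fe²⁺] / (P(Cl₂)); log Q = -3.761.
E = E° − (0.0592/n) log Q = +1.83 − (0.0592/2)(-3.761) = +1.941 V.

+1.941 V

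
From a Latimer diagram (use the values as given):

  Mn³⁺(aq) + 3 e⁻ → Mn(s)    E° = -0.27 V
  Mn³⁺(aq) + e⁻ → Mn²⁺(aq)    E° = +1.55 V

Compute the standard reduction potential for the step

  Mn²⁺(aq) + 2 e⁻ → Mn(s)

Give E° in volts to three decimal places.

-1.180 V

Sequential free energies add, so n₃E°₃ = n₁E°₁ + n₂E°₂.
With n₃ = 3, and the known step contributing 1×(+1.55) V, the unknown satisfies 2·E° = 3×(-0.27) − 1×(+1.55) = -2.360.
E° = -2.360 / 2 = -1.180 V.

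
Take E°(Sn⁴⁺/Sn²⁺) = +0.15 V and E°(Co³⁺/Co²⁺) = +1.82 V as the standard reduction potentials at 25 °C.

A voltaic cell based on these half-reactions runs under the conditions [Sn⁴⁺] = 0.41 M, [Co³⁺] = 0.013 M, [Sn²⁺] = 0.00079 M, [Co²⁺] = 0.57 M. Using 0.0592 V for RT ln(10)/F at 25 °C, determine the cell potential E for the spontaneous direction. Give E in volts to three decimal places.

Co³⁺/Co²⁺ is the cathode (higher E°), Sn⁴⁺/Sn²⁺ the anode: E°cell = +1.82 − (+0.15) = +1.67 V, n = 2.
Overall: 2 Co³⁺(aq) + Sn²⁺(aq) → 2 Co²⁺(aq) + Sn⁴⁺(aq)
Q = [Co²⁺]^2·[Sn⁴⁺] / ([Co³⁺]^2·[Sn²⁺]); log Q = 5.999.
E = E° − (0.0592/n) log Q = +1.67 − (0.0592/2)(5.999) = +1.492 V.

+1.492 V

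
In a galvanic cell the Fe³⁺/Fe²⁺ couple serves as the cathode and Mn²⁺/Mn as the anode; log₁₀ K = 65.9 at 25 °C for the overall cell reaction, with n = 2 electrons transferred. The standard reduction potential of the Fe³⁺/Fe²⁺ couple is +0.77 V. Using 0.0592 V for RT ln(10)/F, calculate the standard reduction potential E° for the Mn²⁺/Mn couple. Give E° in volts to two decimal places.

-1.18 V

E°cell = (0.0592/n)·log K = (0.0592/2)(65.9) = +1.951 V.
Since Fe³⁺/Fe²⁺ is the cathode and Mn²⁺/Mn the anode, E°cell = E°(Fe³⁺/Fe²⁺) − E°(Mn²⁺/Mn).
So E°(Mn²⁺/Mn) = E°(Fe³⁺/Fe²⁺) − E°cell = (+0.77) − (+1.951) = -1.18 V.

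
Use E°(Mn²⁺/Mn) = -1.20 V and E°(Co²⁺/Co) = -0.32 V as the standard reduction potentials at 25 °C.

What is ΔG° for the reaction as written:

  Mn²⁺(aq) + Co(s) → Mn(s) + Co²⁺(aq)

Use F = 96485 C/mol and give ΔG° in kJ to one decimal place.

+169.8 kJ

As written, Mn²⁺/Mn is reduced (cathode) and Co²⁺/Co is oxidised (anode), so E°cell = (-1.20) − (-0.32) = -0.88 V.
Balancing electrons gives n = 2.
ΔG° = −nFE° = −(2)(96485)(-0.88) = 169,814 J = +169.8 kJ.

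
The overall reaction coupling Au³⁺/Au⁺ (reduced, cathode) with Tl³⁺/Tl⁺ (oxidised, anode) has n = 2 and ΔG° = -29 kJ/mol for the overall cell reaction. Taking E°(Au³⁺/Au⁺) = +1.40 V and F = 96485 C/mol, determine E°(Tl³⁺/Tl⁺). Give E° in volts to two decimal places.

+1.25 V

E°cell = −ΔG°/(nF) = −(-29×10³)/((2)(96485)) = +0.150 V.
Since Au³⁺/Au⁺ is the cathode and Tl³⁺/Tl⁺ the anode, E°cell = E°(Au³⁺/Au⁺) − E°(Tl³⁺/Tl⁺).
So E°(Tl³⁺/Tl⁺) = E°(Au³⁺/Au⁺) − E°cell = (+1.40) − (+0.150) = +1.25 V.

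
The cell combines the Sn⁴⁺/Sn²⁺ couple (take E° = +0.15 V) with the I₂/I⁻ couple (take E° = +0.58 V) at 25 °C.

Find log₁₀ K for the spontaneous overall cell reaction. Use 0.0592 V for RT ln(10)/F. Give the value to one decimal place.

Cathode: I₂/I⁻; anode: Sn⁴⁺/Sn²⁺. E°cell = +0.43 V, n = 2.
log K = nE°cell / 0.0592 = (2)(+0.43) / 0.0592 = 14.5.

14.5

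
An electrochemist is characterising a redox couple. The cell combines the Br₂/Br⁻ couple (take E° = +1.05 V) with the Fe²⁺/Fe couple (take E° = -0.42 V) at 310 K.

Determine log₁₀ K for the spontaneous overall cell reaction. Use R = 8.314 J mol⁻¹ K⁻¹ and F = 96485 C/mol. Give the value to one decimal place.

Cathode: Br₂/Br⁻; anode: Fe²⁺/Fe. E°cell = (+1.05) − (-0.42) = +1.47 V, with n = 2.
ΔG° = −nFE° = −RT ln K, so ln K = nFE°/(RT) = (2)(96485)(+1.47) / ((8.314)(310)) = 110.061.
log₁₀ K = 110.061 / ln 10 = 47.8.

47.8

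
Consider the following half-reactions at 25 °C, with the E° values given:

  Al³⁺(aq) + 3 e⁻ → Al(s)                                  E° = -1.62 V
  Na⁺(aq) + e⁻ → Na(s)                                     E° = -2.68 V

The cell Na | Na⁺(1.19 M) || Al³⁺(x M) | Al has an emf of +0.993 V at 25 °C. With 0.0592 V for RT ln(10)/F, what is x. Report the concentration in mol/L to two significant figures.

0.00068 M

Al³⁺/Al is the cathode, Na⁺/Na the anode: E°cell = +1.06 V, n = 3.
Overall reaction: Al³⁺(aq) + 3 Na(s) → Al(s) + 3 Na⁺(aq); Q = [Na⁺]^3/[Al³⁺]^1.
From E = E° − (0.0592/n) log Q: log Q = (E° − E)·n/0.0592 = (+1.06 − (+0.993))·3/0.0592 = 3.3953.
So 1·log[Al³⁺] = 3·log(1.19) − log Q = 0.2266 − (3.3953) = -3.1687; [Al³⁺] = 10^(-3.1687) ≈ 0.00068 M.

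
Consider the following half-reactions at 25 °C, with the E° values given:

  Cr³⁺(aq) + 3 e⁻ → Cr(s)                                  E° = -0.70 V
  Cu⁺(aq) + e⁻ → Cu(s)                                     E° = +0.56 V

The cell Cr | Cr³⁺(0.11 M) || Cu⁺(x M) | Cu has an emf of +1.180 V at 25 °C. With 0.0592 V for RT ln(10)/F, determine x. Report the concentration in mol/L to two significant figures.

Cu⁺/Cu is the cathode, Cr³⁺/Cr the anode: E°cell = +1.26 V, n = 3.
Overall reaction: 3 Cu⁺(aq) + Cr(s) → 3 Cu(s) + Cr³⁺(aq); Q = [Cr³⁺]^1/[Cu⁺]^3.
From E = E° − (0.0592/n) log Q: log Q = (E° − E)·n/0.0592 = (+1.26 − (+1.180))·3/0.0592 = 4.0541.
So 3·log[Cu⁺] = 1·log(0.11) − log Q = -0.9586 − (4.0541) = -5.0127; log[Cu⁺] = -5.0127 / 3 = -1.6709; [Cu⁺] = 10^(-1.6709) ≈ 0.021 M.

0.021 M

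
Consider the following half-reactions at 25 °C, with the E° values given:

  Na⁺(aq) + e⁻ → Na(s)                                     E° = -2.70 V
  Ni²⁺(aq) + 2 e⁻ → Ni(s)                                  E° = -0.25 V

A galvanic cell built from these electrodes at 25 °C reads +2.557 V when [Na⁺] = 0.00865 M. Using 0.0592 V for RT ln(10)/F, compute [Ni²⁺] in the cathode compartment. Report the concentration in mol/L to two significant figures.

0.31 M

Ni²⁺/Ni is the cathode, Na⁺/Na the anode: E°cell = +2.45 V, n = 2.
Overall reaction: Ni²⁺(aq) + 2 Na(s) → Ni(s) + 2 Na⁺(aq); Q = [Na⁺]^2/[Ni²⁺]^1.
From E = E° − (0.0592/n) log Q: log Q = (E° − E)·n/0.0592 = (+2.45 − (+2.557))·2/0.0592 = -3.6149.
So 1·log[Ni²⁺] = 2·log(0.00865) − log Q = -4.1260 − (-3.6149) = -0.5111; [Ni²⁺] = 10^(-0.5111) ≈ 0.31 M.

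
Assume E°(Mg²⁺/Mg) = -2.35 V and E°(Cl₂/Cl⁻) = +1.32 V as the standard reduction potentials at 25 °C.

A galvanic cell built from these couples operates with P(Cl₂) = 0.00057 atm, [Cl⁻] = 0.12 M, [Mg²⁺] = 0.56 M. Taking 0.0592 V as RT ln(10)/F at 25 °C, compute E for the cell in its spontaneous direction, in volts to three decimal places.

+3.636 V

Cl₂/Cl⁻ is the cathode (higher E°), Mg²⁺/Mg the anode: E°cell = +1.32 − (-2.35) = +3.67 V, n = 2.
Overall: Cl₂(g) + Mg(s) → 2 Cl⁻(aq) + Mg²⁺(aq)
Q = [Cl⁻]^2·[Mg²⁺] / (P(Cl₂)); log Q = 1.151.
E = E° − (0.0592/n) log Q = +3.67 − (0.0592/2)(1.151) = +3.636 V.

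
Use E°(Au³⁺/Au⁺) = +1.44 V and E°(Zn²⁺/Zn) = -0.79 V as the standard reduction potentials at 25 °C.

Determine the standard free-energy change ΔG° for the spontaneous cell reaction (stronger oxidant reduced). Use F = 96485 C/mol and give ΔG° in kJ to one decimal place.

Au³⁺/Au⁺ (E° = +1.44 V) is the cathode; Zn²⁺/Zn (E° = -0.79 V) is the anode, so E°cell = +2.23 V.
Balancing electrons gives n = 2 (lcm of 2 and 2).
ΔG° = −nFE° = −(2)(96485)(+2.23) = -430,323 J = -430.3 kJ.

-430.3 kJ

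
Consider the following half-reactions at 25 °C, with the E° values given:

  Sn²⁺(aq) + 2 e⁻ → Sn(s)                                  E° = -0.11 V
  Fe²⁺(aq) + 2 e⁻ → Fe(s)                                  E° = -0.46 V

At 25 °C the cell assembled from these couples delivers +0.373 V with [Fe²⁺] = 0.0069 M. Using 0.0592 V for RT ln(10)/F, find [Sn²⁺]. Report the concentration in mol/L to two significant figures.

Sn²⁺/Sn is the cathode, Fe²⁺/Fe the anode: E°cell = +0.35 V, n = 2.
Overall reaction: Sn²⁺(aq) + Fe(s) → Sn(s) + Fe²⁺(aq); Q = [Fe²⁺]^1/[Sn²⁺]^1.
From E = E° − (0.0592/n) log Q: log Q = (E° − E)·n/0.0592 = (+0.35 − (+0.373))·2/0.0592 = -0.7770.
So 1·log[Sn²⁺] = 1·log(0.0069) − log Q = -2.1612 − (-0.7770) = -1.3842; [Sn²⁺] = 10^(-1.3842) ≈ 0.041 M.

0.041 M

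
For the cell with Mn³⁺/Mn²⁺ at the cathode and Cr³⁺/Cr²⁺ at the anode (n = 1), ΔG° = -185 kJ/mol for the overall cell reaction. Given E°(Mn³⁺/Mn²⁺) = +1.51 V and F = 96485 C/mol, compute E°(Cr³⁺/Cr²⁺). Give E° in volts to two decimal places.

-0.41 V

E°cell = −ΔG°/(nF) = −(-185×10³)/((1)(96485)) = +1.917 V.
Since Mn³⁺/Mn²⁺ is the cathode and Cr³⁺/Cr²⁺ the anode, E°cell = E°(Mn³⁺/Mn²⁺) − E°(Cr³⁺/Cr²⁺).
So E°(Cr³⁺/Cr²⁺) = E°(Mn³⁺/Mn²⁺) − E°cell = (+1.51) − (+1.917) = -0.41 V.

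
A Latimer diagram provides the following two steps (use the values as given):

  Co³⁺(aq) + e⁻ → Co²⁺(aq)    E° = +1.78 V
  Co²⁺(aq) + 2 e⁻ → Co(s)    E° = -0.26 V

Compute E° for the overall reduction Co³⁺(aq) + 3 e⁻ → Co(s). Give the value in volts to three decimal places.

+0.420 V

Adding the free-energy changes (−nFE°) of the two steps gives −n₃FE°₃ = −n₁FE°₁ − n₂FE°₂.
E°₃ = (1×+1.78 + 2×-0.26) / 3 = (+1.260) / 3 = +0.420 V.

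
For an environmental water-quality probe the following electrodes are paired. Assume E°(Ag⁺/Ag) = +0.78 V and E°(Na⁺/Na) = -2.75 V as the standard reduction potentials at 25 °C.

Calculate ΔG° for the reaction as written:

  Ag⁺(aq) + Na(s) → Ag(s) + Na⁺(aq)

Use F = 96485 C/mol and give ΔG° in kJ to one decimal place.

-340.6 kJ

As written, Ag⁺/Ag is reduced (cathode) and Na⁺/Na is oxidised (anode), so E°cell = (+0.78) − (-2.75) = +3.53 V.
Balancing electrons gives n = 1.
ΔG° = −nFE° = −(1)(96485)(+3.53) = -340,592 J = -340.6 kJ.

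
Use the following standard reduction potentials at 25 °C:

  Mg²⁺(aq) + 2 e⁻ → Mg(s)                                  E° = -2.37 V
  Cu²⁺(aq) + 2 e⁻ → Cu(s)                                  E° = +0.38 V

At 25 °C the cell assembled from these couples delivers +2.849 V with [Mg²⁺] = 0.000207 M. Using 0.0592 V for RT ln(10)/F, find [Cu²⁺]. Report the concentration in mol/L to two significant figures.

0.46 M

Cu²⁺/Cu is the cathode, Mg²⁺/Mg the anode: E°cell = +2.75 V, n = 2.
Overall reaction: Cu²⁺(aq) + Mg(s) → Cu(s) + Mg²⁺(aq); Q = [Mg²⁺]^1/[Cu²⁺]^1.
From E = E° − (0.0592/n) log Q: log Q = (E° − E)·n/0.0592 = (+2.75 − (+2.849))·2/0.0592 = -3.3446.
So 1·log[Cu²⁺] = 1·log(0.000207) − log Q = -3.6840 − (-3.3446) = -0.3394; [Cu²⁺] = 10^(-0.3394) ≈ 0.46 M.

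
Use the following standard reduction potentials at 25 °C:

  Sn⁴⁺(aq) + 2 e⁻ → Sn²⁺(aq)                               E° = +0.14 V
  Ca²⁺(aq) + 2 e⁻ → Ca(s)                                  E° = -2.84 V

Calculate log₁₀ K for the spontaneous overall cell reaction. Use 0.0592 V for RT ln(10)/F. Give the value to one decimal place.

100.7

Cathode: Sn⁴⁺/Sn²⁺; anode: Ca²⁺/Ca. E°cell = +2.98 V, n = 2.
log K = nE°cell / 0.0592 = (2)(+2.98) / 0.0592 = 100.7.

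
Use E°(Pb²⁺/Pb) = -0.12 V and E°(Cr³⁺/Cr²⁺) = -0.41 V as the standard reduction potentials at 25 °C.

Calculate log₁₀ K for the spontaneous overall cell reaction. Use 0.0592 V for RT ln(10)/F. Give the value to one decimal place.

Cathode: Pb²⁺/Pb; anode: Cr³⁺/Cr²⁺. E°cell = +0.29 V, n = 2.
log K = nE°cell / 0.0592 = (2)(+0.29) / 0.0592 = 9.8.

9.8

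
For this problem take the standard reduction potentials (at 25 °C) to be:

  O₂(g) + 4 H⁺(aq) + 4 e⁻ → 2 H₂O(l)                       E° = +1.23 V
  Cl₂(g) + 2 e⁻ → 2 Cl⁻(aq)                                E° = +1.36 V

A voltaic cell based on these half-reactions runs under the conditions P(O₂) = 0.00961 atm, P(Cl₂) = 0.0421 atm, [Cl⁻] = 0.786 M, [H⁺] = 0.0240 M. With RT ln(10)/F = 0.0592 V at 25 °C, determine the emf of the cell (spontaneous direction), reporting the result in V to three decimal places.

Cl₂/Cl⁻ is the cathode (higher E°), O₂/H₂O the anode: E°cell = +1.36 − (+1.23) = +0.13 V, n = 4.
Overall: 2 Cl₂(g) + 2 H₂O(l) → 4 Cl⁻(aq) + O₂(g) + 4 H⁺(aq)
Q = [Cl⁻]^4·P(O₂)·[H⁺]^4 / (P(Cl₂)^2); log Q = -6.163.
E = E° − (0.0592/n) log Q = +0.13 − (0.0592/4)(-6.163) = +0.221 V.

+0.221 V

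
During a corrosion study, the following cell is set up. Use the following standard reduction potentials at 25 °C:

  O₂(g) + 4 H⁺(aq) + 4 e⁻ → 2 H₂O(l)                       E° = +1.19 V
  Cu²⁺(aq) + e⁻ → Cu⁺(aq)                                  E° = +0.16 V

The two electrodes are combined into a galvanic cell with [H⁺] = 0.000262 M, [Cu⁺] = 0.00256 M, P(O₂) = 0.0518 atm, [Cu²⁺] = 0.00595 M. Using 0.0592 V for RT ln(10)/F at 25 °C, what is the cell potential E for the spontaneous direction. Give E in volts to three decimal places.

+0.777 V

O₂/H₂O is the cathode (higher E°), Cu²⁺/Cu⁺ the anode: E°cell = +1.19 − (+0.16) = +1.03 V, n = 4.
Overall: O₂(g) + 4 H⁺(aq) + 4 Cu⁺(aq) → 2 H₂O(l) + 4 Cu²⁺(aq)
Q = [Cu²⁺]^4 / (P(O₂)·[H⁺]^4·[Cu⁺]^4); log Q = 17.078.
E = E° − (0.0592/n) log Q = +1.03 − (0.0592/4)(17.078) = +0.777 V.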